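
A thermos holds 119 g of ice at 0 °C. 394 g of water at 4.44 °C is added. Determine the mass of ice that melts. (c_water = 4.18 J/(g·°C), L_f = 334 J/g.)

m_melted ≈ 21.9 g

Heat available from the water dropping to 0 °C: 394·4.18·4.44 = 7312.3 J.
Fully melting the ice requires m_ice L_f = 119·334 = 39746 J.
Since 7312.3 < 39746 J, not all the ice melts; equilibrium is at 0 °C.
Mass melted = 7312.3/334 ≈ 21.89 g.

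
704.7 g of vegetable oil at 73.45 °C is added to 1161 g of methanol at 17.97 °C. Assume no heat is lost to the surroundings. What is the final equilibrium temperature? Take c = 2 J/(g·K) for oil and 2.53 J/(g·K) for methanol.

T_f ≈ 36.0 °C

Heat gained plus heat lost sum to zero:
704.7*2*(T − 73.45) + 1161*2.53*(T − 17.97) = 0
1409.4(T − 73.45) + 2937.3(T − 17.97) = 0
(1409.4 + 2937.3) T = 1409.4*73.45 + 2937.3*17.97
T ≈ 35.96 °C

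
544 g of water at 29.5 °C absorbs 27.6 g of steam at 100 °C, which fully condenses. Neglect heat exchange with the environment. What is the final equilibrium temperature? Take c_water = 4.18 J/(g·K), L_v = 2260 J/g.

Let T be the final temperature. ΣQ_i = 0:
latent heat released on condensation: 27.6×2260 = 62376
  condensate cools 100→T: 27.6×4.18×(T − 100) = 115.37(T − 100)
  original water: 2273.9(T − 29.5)
2389.3 T = 62376 + 11537 + 67081 = 140993
T ≈ 59.01 °C, under the boiling point, so the assumption holds.

T_f ≈ 59.0 °C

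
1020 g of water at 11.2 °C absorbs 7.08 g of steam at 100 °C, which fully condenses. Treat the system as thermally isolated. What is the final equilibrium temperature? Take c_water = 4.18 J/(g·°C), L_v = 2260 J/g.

T_f ≈ 15.5 °C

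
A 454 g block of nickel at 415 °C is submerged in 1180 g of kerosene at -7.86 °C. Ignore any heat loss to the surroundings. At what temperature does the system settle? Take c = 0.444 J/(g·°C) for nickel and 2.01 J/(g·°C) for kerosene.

With ΣQ=0 the equilibrium temperature is the m·c-weighted mean:
T_f = (201.58·415 + 2371.8·(-7.86)) / (201.58 + 2371.8)
    = 65012 / 2573.4 ≈ 25.26 °C

T_f ≈ 25.3 °C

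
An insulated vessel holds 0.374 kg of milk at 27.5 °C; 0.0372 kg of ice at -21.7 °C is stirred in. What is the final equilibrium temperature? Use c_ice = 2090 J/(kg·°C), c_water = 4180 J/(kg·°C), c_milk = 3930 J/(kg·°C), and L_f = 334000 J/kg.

T_f ≈ 16.2 °C

Conservation of energy gives ΣQ = 0:
warm ice to 0 °C: 0.0372·2090·(0 − (-21.7)) = 1687.1
  melt ice: 0.0372·334000 = 12425
  meltwater 0→T: 0.0372·4180·T = 155.5 T
  milk cools: 0.374·3930·(T − 27.5) = 1469.8(T − 27.5)
1625.3 T = 40420 − 14112 = 26308
T ≈ 16.19 °C (positive, so assuming full melt was valid).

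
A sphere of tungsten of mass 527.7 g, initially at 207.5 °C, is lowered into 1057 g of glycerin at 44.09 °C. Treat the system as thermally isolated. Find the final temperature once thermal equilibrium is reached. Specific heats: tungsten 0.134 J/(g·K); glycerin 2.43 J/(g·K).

Energy conservation, ΣQ = 0:
527.7·0.134·(T − 207.5) + 1057·2.43·(T − 44.09) = 0
70.71(T − 207.5) + 2568.5(T − 44.09) = 0
(70.71 + 2568.5) T = 70.71·207.5 + 2568.5·44.09
T = 127918/2639.2 ≈ 48.47 °C

T_f ≈ 48.5 °C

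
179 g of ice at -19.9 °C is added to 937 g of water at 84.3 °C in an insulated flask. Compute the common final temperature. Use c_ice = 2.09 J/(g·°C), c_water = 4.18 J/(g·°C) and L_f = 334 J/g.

T_f ≈ 56.4 °C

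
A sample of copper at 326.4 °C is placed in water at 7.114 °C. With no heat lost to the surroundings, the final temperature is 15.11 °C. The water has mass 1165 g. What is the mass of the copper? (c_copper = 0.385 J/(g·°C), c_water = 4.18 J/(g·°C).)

|Q_copper| = |Q_water|:
m×0.385×(326.4 − 15.11) = 1165×4.18×(15.11 − 7.114)
119.85 m = 38938  ⇒  m ≈ 324.9 g

m ≈ 325 g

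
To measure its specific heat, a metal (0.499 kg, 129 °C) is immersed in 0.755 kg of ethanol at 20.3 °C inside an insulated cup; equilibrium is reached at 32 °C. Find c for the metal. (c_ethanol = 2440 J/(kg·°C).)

c ≈ 445 J/(kg·°C)

Conservation of energy gives ΣQ = 0:
0.499·c·(32 − 129) + 0.755·2440·(32 − 20.3) = 0
-48.4 c = -21554
c = -21554/-48.4 ≈ 445.3 J/(kg·°C)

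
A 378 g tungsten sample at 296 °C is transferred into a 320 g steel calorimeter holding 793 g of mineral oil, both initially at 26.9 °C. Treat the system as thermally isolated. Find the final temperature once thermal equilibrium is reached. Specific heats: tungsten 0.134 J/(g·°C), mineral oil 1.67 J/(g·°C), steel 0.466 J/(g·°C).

Net heat exchanged in the isolated system is zero:
378·0.134·(T − 296) + 793·1.67·(T − 26.9) + 320·0.466·(T − 26.9) = 0
1524.1 T = 54628
T = 54628 / 1524.1 = 35.8 °C

T_f ≈ 35.8 °C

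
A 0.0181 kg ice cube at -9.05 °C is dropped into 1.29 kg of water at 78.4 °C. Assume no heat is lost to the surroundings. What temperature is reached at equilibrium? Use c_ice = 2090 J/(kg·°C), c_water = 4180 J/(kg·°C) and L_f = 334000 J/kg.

T_f ≈ 76.1 °C

Taking heat into each body as positive, Σ m c ΔT = 0:
warm ice to 0 °C: 0.0181×2090×(0 − (-9.05)) = 342.35; melt ice: 0.0181×334000 = 6045.4; meltwater 0→T: 0.0181×4180×T = 75.66 T; water cools: 1.29×4180×(T − 78.4) = 5392.2(T − 78.4)
5467.9 T = 422748 − 6387.8 = 416361
T ≈ 76.15 °C — above 0 °C, consistent with complete melting.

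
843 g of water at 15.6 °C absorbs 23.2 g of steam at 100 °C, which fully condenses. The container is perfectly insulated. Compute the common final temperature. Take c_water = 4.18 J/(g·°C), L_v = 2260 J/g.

T_f ≈ 32.3 °C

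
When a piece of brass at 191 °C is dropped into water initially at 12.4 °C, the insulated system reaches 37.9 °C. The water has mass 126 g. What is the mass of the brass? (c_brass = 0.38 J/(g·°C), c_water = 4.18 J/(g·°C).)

m ≈ 231 g

Taking heat into each body as positive, Σ m c ΔT = 0:
m×0.38×(37.9 − 191) + 126×4.18×(37.9 − 12.4) = 0
-58.18 m = -13430
m = -13430/-58.18 ≈ 230.8 g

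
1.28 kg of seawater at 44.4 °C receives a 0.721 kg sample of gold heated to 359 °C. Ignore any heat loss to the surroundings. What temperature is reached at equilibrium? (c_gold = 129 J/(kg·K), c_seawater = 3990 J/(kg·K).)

Energy conservation, ΣQ = 0:
0.721*129*(T − 359) + 1.28*3990*(T − 44.4) = 0
93.01(T − 359) + 5107.2(T − 44.4) = 0
5200.2 T = 260150
T = 260150/5200.2 ≈ 50.03 °C

T_f ≈ 50.0 °C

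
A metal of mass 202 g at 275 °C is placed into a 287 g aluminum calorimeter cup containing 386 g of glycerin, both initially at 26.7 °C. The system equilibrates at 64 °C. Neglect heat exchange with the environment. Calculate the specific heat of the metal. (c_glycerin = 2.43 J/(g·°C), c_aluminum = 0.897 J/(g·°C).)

c ≈ 1.05 J/(g·°C)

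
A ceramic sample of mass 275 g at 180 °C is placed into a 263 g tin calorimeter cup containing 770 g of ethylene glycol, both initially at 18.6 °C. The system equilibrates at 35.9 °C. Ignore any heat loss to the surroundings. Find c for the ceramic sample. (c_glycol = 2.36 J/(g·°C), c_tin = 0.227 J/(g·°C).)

Heat gained plus heat lost sum to zero:
275×c×(35.9 − 180) + 770×2.36×(35.9 − 18.6) + 263×0.227×(35.9 − 18.6) = 0
-39628 c = -32470
c = -32470/-39628 ≈ 0.8194 J/(g·°C)

c ≈ 0.819 J/(g·°C)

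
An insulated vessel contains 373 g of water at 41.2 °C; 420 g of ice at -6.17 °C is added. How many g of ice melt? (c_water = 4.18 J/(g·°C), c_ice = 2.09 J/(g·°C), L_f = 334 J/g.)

Water can give up m c ΔT = 373×4.18×41.2 = 64237 J before reaching 0 °C.
Of that, 420×2.09×6.17 = 5416 J goes to bring the ice to 0 °C, leaving 58821 J.
Fully melting the ice requires m_ice L_f = 420×334 = 140280 J.
58821 J < 140280 J, so only part of the ice melts and the system sits at 0 °C.
Mass melted = 58821/334 ≈ 176.1 g.

m_melted ≈ 176 g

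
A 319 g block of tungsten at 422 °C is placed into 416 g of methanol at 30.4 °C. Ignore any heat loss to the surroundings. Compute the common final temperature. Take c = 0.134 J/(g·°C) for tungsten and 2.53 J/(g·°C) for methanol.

T_f ≈ 45.7 °C

Set heat shed by the hot body equal to heat absorbed by the cold body:
319·0.134·(422 − T) = 416·2.53·(T − 30.4)
42.75(422 − T) = 1052.5(T − 30.4)
1095.2 T = 50034  ⇒  T ≈ 45.68 °C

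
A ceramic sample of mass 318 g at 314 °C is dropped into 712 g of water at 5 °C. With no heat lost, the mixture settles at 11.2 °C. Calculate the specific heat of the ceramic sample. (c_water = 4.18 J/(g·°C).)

c ≈ 0.192 J/(g·°C)

Heat lost by the ceramic sample = heat gained by the water:
318×c×(314 − 11.2) = 712×4.18×(11.2 − 5)
96290 c = 18452  ⇒  c ≈ 0.1916 J/(g·°C)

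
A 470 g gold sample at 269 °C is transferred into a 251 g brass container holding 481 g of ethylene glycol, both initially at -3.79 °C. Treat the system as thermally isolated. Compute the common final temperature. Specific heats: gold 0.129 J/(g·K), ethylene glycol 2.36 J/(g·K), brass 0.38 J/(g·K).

T_f ≈ 9.0 °C

Let T be the final temperature. ΣQ_i = 0:
470×0.129×(T − 269) + 481×2.36×(T − (-3.79)) + 251×0.38×(T − (-3.79)) = 0
60.63(T − 269) + 1135.2(T − (-3.79)) + 95.38(T − (-3.79)) = 0
1291.2 T = 11646
T = 11646/1291.2 ≈ 9.02 °C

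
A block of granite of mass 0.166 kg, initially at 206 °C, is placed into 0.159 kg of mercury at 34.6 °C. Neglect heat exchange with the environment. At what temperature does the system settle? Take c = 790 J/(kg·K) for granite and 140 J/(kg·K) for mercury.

T_f ≈ 181.1 °C

T_f is the heat-capacity-weighted average of the initial temperatures:
T_f = (131.14·206 + 22.26·34.6) / (131.14 + 22.26)
    = 27785 / 153.4 ≈ 181.13 °C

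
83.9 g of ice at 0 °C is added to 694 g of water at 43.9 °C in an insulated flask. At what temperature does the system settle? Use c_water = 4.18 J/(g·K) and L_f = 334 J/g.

Taking heat into each body as positive, Σ m c ΔT = 0:
fusion: m_ice L_f = 83.9×334 = 28023; warm the meltwater: 350.7 T; water: 2900.9(T − 43.9)
3251.6 T = 127350 − 28023 = 99328
T ≈ 30.55 °C — above 0 °C, consistent with complete melting.

T_f ≈ 30.5 °C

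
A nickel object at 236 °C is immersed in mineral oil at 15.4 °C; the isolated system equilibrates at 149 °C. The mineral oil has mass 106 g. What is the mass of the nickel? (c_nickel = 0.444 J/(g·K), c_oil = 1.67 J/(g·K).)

m ≈ 612 g

Net heat exchanged in the isolated system is zero:
m×0.444×(149 − 236) + 106×1.67×(149 − 15.4) = 0
-38.63 m = -23650
m = -23650/-38.63 ≈ 612.2 g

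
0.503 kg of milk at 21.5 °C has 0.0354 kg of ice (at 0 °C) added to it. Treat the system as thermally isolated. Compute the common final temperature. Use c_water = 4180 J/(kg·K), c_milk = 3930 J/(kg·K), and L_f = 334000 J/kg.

T_f ≈ 14.4 °C

Energy balance with sensible and latent terms:
latent heat to melt: 0.0354·334000 = 11824; meltwater 0→T: 0.0354·4180·T = 147.97 T; milk cools: 0.503·3930·(T − 21.5) = 1976.8(T − 21.5)
2124.8 T = 42501 − 11824 = 30677
T ≈ 14.44 °C. Since T > 0 °C, the all-ice-melts assumption holds.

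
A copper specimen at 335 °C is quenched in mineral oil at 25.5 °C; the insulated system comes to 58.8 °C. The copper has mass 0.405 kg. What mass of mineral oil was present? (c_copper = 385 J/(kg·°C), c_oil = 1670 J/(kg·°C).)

Let T be the final temperature. ΣQ_i = 0:
0.405×385×(58.8 − 335) + m×1670×(58.8 − 25.5) = 0
55611 m = 43066
m = 43066/55611 ≈ 0.7744 kg

m ≈ 0.774 kg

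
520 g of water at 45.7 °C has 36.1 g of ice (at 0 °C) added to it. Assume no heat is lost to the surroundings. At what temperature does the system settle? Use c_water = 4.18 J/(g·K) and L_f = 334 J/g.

T_f ≈ 37.5 °C

Let T be the final temperature. ΣQ_i = 0:
latent heat to melt: 36.1×334 = 12057; meltwater 0→T: 36.1×4.18×T = 150.9 T; water cools: 520×4.18×(T − 45.7) = 2173.6(T − 45.7)
2324.5 T = 99334 − 12057 = 87276
T ≈ 37.55 °C. Since T > 0 °C, the all-ice-melts assumption holds.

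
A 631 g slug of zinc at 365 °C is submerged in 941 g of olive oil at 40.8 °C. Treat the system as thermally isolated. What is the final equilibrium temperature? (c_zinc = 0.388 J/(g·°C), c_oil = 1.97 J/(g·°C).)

T_f ≈ 78.6 °C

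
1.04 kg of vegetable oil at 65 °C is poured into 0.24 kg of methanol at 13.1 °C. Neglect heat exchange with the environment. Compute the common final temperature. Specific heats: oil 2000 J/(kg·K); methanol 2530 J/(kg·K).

Let T be the final temperature. ΣQ_i = 0:
1.04×2000×(T − 65) + 0.24×2530×(T − 13.1) = 0
2080(T − 65) + 607.2(T − 13.1) = 0
(2080 + 607.2) T = 2080×65 + 607.2×13.1
T = 143154/2687.2 ≈ 53.27 °C

T_f ≈ 53.3 °C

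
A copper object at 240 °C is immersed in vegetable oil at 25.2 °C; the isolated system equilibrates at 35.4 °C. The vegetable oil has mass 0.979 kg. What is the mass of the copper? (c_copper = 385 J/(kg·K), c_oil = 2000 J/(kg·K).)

m ≈ 0.254 kg

|Q_copper| = |Q_oil|:
m×385×(240 − 35.4) = 0.979×2000×(35.4 − 25.2)
78771 m = 19972  ⇒  m ≈ 0.2535 kg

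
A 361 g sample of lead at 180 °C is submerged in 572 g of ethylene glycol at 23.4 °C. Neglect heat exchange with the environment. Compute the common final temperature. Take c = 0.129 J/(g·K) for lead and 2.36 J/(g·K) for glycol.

T_f ≈ 28.6 °C

Energy conservation, ΣQ = 0:
361×0.129×(T − 180) + 572×2.36×(T − 23.4) = 0
46.57(T − 180) + 1349.9(T − 23.4) = 0
(46.57 + 1349.9) T = 46.57×180 + 1349.9×23.4
T ≈ 28.62 °C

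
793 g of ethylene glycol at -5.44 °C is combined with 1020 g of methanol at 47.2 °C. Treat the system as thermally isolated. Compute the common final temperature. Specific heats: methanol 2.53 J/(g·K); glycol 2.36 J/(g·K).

T_f ≈ 25.1 °C

T_f is the heat-capacity-weighted average of the initial temperatures:
T_f = (2580.6·47.2 + 1871.5·(-5.44)) / (2580.6 + 1871.5)
    = 111623 / 4452.1 ≈ 25.07 °C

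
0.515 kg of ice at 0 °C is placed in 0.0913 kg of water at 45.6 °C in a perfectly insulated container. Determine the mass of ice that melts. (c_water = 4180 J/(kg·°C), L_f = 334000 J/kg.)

Water can give up m c ΔT = 0.0913·4180·45.6 = 17403 J before reaching 0 °C.
Melting all 0.515 kg of ice would need 0.515·334000 = 172010 J.
17403 J < 172010 J, so only part of the ice melts and the system sits at 0 °C.
m_melt = 17403 / L_f = 0.0521 kg.

m_melted ≈ 0.0521 kg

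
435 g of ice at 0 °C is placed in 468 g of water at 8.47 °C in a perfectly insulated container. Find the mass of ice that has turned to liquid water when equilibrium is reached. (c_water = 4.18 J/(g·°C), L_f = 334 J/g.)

Cooling the water to 0 °C releases 468·4.18·8.47 = 16569 J.
Fully melting the ice requires m_ice L_f = 435·334 = 145290 J.
Since 16569 < 145290 J, not all the ice melts; equilibrium is at 0 °C.
m_melt = 16569 / L_f = 49.61 g.

m_melted ≈ 49.6 g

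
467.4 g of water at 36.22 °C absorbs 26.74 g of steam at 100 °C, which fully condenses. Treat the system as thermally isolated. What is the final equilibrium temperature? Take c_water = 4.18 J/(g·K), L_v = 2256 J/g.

T_f ≈ 68.9 °C

Taking heat into each body as positive, Σ m c ΔT = 0:
condense steam: −26.74·2256 = −60325; condensate cools 100→T: 26.74·4.18·(T − 100) = 111.77(T − 100); water warms: 467.4·4.18·(T − 36.22) = 1953.7(T − 36.22)
2065.5 T = 60325 + 11177 + 70764 = 142267
T ≈ 68.88 °C — below 100 °C, confirming all the steam condensed.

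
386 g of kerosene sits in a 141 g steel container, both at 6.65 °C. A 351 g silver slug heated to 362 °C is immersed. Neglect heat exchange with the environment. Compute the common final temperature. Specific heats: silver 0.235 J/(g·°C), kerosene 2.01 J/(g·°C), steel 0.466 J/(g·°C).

Net heat exchanged in the isolated system is zero:
351*0.235*(T − 362) + 386*2.01*(T − 6.65) + 141*0.466*(T − 6.65) = 0
924.05 T = 35456
T = 35456 / 924.05 = 38.4 °C

T_f ≈ 38.4 °C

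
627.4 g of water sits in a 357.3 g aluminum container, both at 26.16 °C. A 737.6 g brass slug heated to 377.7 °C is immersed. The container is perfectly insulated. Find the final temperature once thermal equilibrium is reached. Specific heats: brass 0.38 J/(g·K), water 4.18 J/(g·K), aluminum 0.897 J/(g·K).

Let T be the final temperature. ΣQ_i = 0:
737.6*0.38*(T − 377.7) + 627.4*4.18*(T − 26.16) + 357.3*0.897*(T − 26.16) = 0
(280.29 + 2622.5 + 320.5) T = 280.29*377.7 + 2622.5*26.16 + 320.5*26.16
T = 182854 / 3223.3 = 56.7 °C

T_f ≈ 56.7 °C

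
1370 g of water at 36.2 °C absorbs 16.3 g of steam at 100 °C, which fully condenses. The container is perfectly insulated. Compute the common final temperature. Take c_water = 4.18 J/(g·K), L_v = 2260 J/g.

T_f ≈ 43.3 °C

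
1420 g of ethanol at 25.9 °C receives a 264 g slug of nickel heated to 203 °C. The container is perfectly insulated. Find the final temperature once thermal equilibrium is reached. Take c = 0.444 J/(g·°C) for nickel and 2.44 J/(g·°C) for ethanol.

T_f ≈ 31.7 °C

Taking heat into each body as positive, Σ m c ΔT = 0:
264*0.444*(T − 203) + 1420*2.44*(T − 25.9) = 0
117.22(T − 203) + 3464.8(T − 25.9) = 0
3582 T = 113533
T ≈ 31.70 °C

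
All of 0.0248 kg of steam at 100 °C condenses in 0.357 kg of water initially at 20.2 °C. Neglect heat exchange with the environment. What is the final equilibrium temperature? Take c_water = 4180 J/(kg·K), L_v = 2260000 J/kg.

T_f ≈ 60.5 °C

Heat gained plus heat lost sum to zero:
latent heat released on condensation: 0.0248·2260000 = 56048
  condensed water 100 °C→T: 103.66(T − 100)
  original water: 1492.3(T − 20.2)
1595.9 T = 56048 + 10366 + 30144 = 96558
T ≈ 60.50 °C, under the boiling point, so the assumption holds.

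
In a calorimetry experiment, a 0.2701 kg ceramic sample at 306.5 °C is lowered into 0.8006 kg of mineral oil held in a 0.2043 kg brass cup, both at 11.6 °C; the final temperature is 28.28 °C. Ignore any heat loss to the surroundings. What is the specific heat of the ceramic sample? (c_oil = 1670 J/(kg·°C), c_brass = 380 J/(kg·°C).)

Conservation of energy gives ΣQ = 0:
0.2701·c·(28.28 − 306.5) + 0.8006·1670·(28.28 − 11.6) + 0.2043·380·(28.28 − 11.6) = 0
-75.15 c = -23596
c = -23596/-75.15 ≈ 314 J/(kg·°C)

c ≈ 314 J/(kg·°C)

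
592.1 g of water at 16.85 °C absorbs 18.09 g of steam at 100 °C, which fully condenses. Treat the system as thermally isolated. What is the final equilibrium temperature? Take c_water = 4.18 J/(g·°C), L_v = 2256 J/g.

Conservation of energy gives ΣQ = 0:
steam→water at 100 °C releases m L_v = 18.09×2256 = 40811
  condensed water 100 °C→T: 75.62(T − 100)
  water warms: 592.1×4.18×(T − 16.85) = 2475(T − 16.85)
2550.6 T = 40811 + 7561.6 + 41703 = 90076
T ≈ 35.32 °C — below 100 °C, confirming all the steam condensed.

T_f ≈ 35.3 °C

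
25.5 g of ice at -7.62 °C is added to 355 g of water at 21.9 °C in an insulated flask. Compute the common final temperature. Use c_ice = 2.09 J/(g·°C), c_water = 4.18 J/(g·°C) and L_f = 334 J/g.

Heat gained plus heat lost sum to zero:
ice -7.62→0 °C: 25.5×2.09×7.62 = 406.11
  fusion: m_ice L_f = 25.5×334 = 8517
  warm the meltwater: 106.59 T
  water: 1483.9(T − 21.9)
1590.5 T = 32497 − 8923.1 = 23574
T ≈ 14.82 °C — above 0 °C, consistent with complete melting.

T_f ≈ 14.8 °C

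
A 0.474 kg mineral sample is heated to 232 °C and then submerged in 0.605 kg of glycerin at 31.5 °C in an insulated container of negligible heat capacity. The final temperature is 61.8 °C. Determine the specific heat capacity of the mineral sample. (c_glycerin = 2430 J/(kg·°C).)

Taking heat into each body as positive, Σ m c ΔT = 0:
0.474·c·(61.8 − 232) + 0.605·2430·(61.8 − 31.5) = 0
-80.67 c = -44546
c = -44546/-80.67 ≈ 552.2 J/(kg·°C)

c ≈ 552 J/(kg·°C)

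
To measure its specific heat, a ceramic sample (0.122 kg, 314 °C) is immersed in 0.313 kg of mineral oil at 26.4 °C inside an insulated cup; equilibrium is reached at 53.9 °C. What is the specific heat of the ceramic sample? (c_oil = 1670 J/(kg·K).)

c ≈ 453 J/(kg·K)

m_s c (T_s − T_f) = m_oil c_oil (T_f − T_0):
0.122×c×(314 − 53.9) = 0.313×1670×(53.9 − 26.4)
31.73 c = 14375  ⇒  c ≈ 453 J/(kg·K)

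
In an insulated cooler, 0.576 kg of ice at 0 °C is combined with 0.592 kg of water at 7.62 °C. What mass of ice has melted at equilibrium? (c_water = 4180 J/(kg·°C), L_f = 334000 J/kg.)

m_melted ≈ 0.0565 kg

Heat available from the water dropping to 0 °C: 0.592·4180·7.62 = 18856 J.
Melting all 0.576 kg of ice would need 0.576·334000 = 192384 J.
Since 18856 < 192384 J, not all the ice melts; equilibrium is at 0 °C.
m_melted·334000 = 18856  ⇒  m_melted ≈ 0.05646 kg.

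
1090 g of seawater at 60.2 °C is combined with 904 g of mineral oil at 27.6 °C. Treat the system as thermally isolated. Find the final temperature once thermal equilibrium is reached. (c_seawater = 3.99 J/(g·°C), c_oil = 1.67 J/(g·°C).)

T_f ≈ 51.8 °C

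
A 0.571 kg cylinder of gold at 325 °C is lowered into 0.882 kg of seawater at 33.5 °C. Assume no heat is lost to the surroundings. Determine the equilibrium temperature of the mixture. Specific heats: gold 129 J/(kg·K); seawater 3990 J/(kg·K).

T_f ≈ 39.5 °C

Set heat shed by the hot body equal to heat absorbed by the cold body:
0.571·129·(325 − T) = 0.882·3990·(T − 33.5)
73.66(325 − T) = 3519.2(T − 33.5)
3592.8 T = 141832  ⇒  T ≈ 39.48 °C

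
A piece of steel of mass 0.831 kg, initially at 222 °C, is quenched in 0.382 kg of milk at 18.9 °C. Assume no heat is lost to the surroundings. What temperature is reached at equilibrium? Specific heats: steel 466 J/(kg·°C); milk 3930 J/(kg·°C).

Energy conservation, ΣQ = 0:
0.831×466×(T − 222) + 0.382×3930×(T − 18.9) = 0
387.25(T − 222) + 1501.3(T − 18.9) = 0
(387.25 + 1501.3) T = 387.25×222 + 1501.3×18.9
T ≈ 60.55 °C

T_f ≈ 60.5 °C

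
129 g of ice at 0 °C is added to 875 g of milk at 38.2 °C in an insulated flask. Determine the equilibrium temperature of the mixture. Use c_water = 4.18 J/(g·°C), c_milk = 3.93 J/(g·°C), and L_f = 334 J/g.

T_f ≈ 22.2 °C

Let T be the final temperature. ΣQ_i = 0:
fusion: m_ice L_f = 129×334 = 43086; meltwater 0→T: 129×4.18×T = 539.22 T; milk cools: 875×3.93×(T − 38.2) = 3438.8(T − 38.2)
3978 T = 131360 − 43086 = 88274
T ≈ 22.19 °C. Since T > 0 °C, the all-ice-melts assumption holds.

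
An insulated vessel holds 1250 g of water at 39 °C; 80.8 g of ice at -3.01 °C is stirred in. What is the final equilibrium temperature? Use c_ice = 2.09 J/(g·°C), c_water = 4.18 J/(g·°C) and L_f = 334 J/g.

Let T be the final temperature. ΣQ_i = 0:
ice -3.01→0 °C: 80.8×2.09×3.01 = 508.3
  latent heat to melt: 80.8×334 = 26987
  warm the meltwater: 337.74 T
  water: 5225(T − 39)
5562.7 T = 203775 − 27496 = 176279
T ≈ 31.69 °C (positive, so assuming full melt was valid).

T_f ≈ 31.7 °C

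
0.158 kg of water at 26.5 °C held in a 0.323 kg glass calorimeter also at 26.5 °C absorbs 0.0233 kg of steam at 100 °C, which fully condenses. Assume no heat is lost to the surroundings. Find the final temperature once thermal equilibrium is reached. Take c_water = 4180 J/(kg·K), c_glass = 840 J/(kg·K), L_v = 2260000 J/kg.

T_f ≈ 84.6 °C

Heat gained plus heat lost sum to zero:
latent heat released on condensation: 0.0233×2260000 = 52658; condensed water 100 °C→T: 97.39(T − 100); water warms: 0.158×4180×(T − 26.5) = 660.44(T − 26.5); cup: 271.32(T − 26.5)
1029.2 T = 52658 + 9739.4 + 24692 = 87089
T ≈ 84.62 °C (< 100 °C, so full condensation is consistent).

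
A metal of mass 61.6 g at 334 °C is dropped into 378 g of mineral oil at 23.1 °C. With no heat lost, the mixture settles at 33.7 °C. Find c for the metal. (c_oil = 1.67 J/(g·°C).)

Heat lost by the metal = heat gained by the oil:
61.6×c×(334 − 33.7) = 378×1.67×(33.7 − 23.1)
18498 c = 6691.4  ⇒  c ≈ 0.3617 J/(g·°C)

c ≈ 0.362 J/(g·°C)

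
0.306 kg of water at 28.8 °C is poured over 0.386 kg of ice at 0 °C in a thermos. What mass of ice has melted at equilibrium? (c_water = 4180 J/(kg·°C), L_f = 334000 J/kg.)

Water can give up m c ΔT = 0.306·4180·28.8 = 36838 J before reaching 0 °C.
To melt every bit of ice: 0.386·334000 = 128924 J.
That's not enough to melt it all — equilibrium is at 0 °C with ice remaining.
m_melted·334000 = 36838  ⇒  m_melted ≈ 0.1103 kg.

m_melted ≈ 0.11 kg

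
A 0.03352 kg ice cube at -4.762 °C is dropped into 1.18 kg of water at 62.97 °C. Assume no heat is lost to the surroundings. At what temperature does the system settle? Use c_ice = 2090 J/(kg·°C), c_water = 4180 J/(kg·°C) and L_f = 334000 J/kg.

Conservation of energy gives ΣQ = 0:
warm ice to 0 °C: 0.03352·2090·(0 − (-4.762)) = 333.61; latent heat to melt: 0.03352·334000 = 11196; warm the meltwater: 140.11 T; water cools: 1.18·4180·(T − 62.97) = 4932.4(T − 62.97)
5072.5 T = 310593 − 11529 = 299064
T ≈ 58.96 °C — above 0 °C, consistent with complete melting.

T_f ≈ 59.0 °C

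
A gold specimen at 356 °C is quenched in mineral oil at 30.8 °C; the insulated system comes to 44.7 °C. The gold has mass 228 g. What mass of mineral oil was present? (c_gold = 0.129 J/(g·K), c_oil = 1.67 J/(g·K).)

m ≈ 394 g

Net heat exchanged in the isolated system is zero:
228·0.129·(44.7 − 356) + m·1.67·(44.7 − 30.8) = 0
23.21 m = 9156
m = 9156/23.21 ≈ 394.4 g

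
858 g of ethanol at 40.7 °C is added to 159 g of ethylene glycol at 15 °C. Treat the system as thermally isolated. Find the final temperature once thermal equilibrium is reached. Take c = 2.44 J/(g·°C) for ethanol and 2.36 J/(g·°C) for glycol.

Heat lost by the ethanol equals heat gained by the glycol:
858×2.44×(40.7 − T) = 159×2.36×(T − 15)
2093.5(40.7 − T) = 375.24(T − 15)
2468.8 T = 90835  ⇒  T ≈ 36.79 °C

T_f ≈ 36.8 °C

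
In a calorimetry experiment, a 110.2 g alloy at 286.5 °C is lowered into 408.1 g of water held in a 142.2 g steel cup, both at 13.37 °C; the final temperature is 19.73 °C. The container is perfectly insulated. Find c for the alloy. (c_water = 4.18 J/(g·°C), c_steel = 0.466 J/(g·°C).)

Energy conservation, ΣQ = 0:
110.2×c×(19.73 − 286.5) + 408.1×4.18×(19.73 − 13.37) + 142.2×0.466×(19.73 − 13.37) = 0
-29398 c = -11271
c = -11271/-29398 ≈ 0.3834 J/(g·°C)

c ≈ 0.383 J/(g·°C)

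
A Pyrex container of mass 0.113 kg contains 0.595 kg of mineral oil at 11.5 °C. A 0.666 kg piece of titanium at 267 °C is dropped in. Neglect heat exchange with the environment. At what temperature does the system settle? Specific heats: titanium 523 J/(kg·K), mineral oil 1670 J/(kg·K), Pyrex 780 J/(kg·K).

Conservation of energy gives ΣQ = 0:
0.666·523·(T − 267) + 0.595·1670·(T − 11.5) + 0.113·780·(T − 11.5) = 0
(348.32 + 993.65 + 88.14) T = 348.32·267 + 993.65·11.5 + 88.14·11.5
T = 105441/1430.1 ≈ 73.73 °C

T_f ≈ 73.7 °C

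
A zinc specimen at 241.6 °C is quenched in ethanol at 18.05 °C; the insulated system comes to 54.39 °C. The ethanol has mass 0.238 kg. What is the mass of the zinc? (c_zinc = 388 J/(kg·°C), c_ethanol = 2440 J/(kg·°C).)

m ≈ 0.291 kg

Net heat exchanged in the isolated system is zero:
m×388×(54.39 − 241.6) + 0.238×2440×(54.39 − 18.05) = 0
-72637 m = -21103
m = -21103/-72637 ≈ 0.2905 kg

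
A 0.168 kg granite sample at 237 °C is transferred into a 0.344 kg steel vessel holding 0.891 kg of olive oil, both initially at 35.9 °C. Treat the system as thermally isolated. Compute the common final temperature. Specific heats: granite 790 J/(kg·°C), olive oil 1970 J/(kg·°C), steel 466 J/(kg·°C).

T_f ≈ 48.9 °C

Conservation of energy gives ΣQ = 0:
0.168×790×(T − 237) + 0.891×1970×(T − 35.9) + 0.344×466×(T − 35.9) = 0
132.72(T − 237) + 1755.3(T − 35.9) + 160.3(T − 35.9) = 0
(132.72 + 1755.3 + 160.3) T = 132.72×237 + 1755.3×35.9 + 160.3×35.9
T = 100224 / 2048.3 = 48.9 °C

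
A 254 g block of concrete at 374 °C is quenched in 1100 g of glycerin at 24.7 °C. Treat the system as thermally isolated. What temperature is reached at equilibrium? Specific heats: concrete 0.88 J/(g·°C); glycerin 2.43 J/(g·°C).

T_f ≈ 51.7 °C

T_f is the heat-capacity-weighted average of the initial temperatures:
T_f = (223.52*374 + 2673*24.7) / (223.52 + 2673)
    = 149620 / 2896.5 ≈ 51.65 °C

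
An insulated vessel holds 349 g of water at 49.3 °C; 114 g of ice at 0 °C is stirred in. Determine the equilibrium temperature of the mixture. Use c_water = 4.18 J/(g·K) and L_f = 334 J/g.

Taking heat into each body as positive, Σ m c ΔT = 0:
fusion: m_ice L_f = 114×334 = 38076
  warm the meltwater: 476.52 T
  water cools: 349×4.18×(T − 49.3) = 1458.8(T − 49.3)
1935.3 T = 71920 − 38076 = 33844
T ≈ 17.49 °C (positive, so assuming full melt was valid).

T_f ≈ 17.5 °C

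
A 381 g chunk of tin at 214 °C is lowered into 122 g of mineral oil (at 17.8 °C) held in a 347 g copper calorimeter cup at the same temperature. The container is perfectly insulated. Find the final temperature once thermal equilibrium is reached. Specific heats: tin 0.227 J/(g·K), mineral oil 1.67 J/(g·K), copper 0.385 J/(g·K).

T_f ≈ 57.8 °C

Net heat exchanged in the isolated system is zero:
381×0.227×(T − 214) + 122×1.67×(T − 17.8) + 347×0.385×(T − 17.8) = 0
423.82 T = 24513
T ≈ 57.84 °C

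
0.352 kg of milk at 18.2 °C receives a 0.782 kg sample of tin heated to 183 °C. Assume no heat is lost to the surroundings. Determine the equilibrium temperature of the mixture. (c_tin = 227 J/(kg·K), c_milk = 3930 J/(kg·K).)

Energy conservation, ΣQ = 0:
0.782*227*(T − 183) + 0.352*3930*(T − 18.2) = 0
177.51(T − 183) + 1383.4(T − 18.2) = 0
(177.51 + 1383.4) T = 177.51*183 + 1383.4*18.2
T ≈ 36.94 °C

T_f ≈ 36.9 °C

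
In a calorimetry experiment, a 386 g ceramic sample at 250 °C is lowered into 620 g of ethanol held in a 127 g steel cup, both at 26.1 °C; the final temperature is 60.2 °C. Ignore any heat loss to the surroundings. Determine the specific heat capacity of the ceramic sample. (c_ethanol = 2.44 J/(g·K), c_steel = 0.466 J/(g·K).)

Net heat exchanged in the isolated system is zero:
386×c×(60.2 − 250) + 620×2.44×(60.2 − 26.1) + 127×0.466×(60.2 − 26.1) = 0
-73263 c = -53605
c = -53605/-73263 ≈ 0.7317 J/(g·K)

c ≈ 0.732 J/(g·K)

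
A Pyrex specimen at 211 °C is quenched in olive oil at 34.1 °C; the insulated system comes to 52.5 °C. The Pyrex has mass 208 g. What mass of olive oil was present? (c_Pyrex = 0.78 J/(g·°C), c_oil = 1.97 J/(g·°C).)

Heat lost by the Pyrex = heat gained by the oil:
208·0.78·(211 − 52.5) = m·1.97·(52.5 − 34.1)
36.25 m = 25715  ⇒  m ≈ 709.4 g

m ≈ 709 g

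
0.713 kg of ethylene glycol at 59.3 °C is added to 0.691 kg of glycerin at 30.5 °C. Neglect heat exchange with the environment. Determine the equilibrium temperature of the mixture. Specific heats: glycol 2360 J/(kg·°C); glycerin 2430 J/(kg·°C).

T_f ≈ 44.9 °C

|Q_glycol| = |Q_glycerin|:
0.713×2360×(59.3 − T) = 0.691×2430×(T − 30.5)
1682.7(59.3 − T) = 1679.1(T − 30.5)
3361.8 T = 150996  ⇒  T ≈ 44.92 °C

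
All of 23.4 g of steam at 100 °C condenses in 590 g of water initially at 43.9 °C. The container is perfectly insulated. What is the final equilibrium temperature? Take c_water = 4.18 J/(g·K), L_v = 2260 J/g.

Energy balance with sensible and latent terms:
steam→water at 100 °C releases m L_v = 23.4·2260 = 52884; condensed water 100 °C→T: 97.81(T − 100); water warms: 590·4.18·(T − 43.9) = 2466.2(T − 43.9)
2564 T = 52884 + 9781.2 + 108266 = 170931
T ≈ 66.67 °C (< 100 °C, so full condensation is consistent).

T_f ≈ 66.7 °C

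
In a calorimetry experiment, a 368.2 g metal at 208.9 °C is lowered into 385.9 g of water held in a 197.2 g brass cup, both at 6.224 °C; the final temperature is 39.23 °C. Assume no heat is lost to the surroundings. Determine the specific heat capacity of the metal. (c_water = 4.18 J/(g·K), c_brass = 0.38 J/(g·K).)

c ≈ 0.892 J/(g·K)

Taking heat into each body as positive, Σ m c ΔT = 0:
368.2×c×(39.23 − 208.9) + 385.9×4.18×(39.23 − 6.224) + 197.2×0.38×(39.23 − 6.224) = 0
-62472 c = -55714
c = -55714/-62472 ≈ 0.8918 J/(g·K)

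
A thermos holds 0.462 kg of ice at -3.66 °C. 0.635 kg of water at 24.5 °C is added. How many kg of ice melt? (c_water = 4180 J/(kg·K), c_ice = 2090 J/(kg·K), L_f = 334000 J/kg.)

Cooling the water to 0 °C releases 0.635·4180·24.5 = 65030 J.
Of that, 0.462·2090·3.66 = 3534 J goes to bring the ice to 0 °C, leaving 61496 J.
Fully melting the ice requires m_ice L_f = 0.462·334000 = 154308 J.
That's not enough to melt it all — equilibrium is at 0 °C with ice remaining.
m_melted·334000 = 61496  ⇒  m_melted ≈ 0.1841 kg.

m_melted ≈ 0.184 kg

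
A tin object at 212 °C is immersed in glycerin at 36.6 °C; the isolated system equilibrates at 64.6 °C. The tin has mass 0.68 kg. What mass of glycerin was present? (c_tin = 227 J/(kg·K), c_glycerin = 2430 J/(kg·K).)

m ≈ 0.334 kg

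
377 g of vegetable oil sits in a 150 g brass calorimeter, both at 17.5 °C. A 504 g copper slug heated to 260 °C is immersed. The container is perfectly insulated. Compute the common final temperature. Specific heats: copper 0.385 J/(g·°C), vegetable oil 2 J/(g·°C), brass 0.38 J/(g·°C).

T_f ≈ 64.3 °C

Setting the total heat transfer to zero:
504×0.385×(T − 260) + 377×2×(T − 17.5) + 150×0.38×(T − 17.5) = 0
1005 T = 64643
T = 64643 / 1005 = 64.3 °C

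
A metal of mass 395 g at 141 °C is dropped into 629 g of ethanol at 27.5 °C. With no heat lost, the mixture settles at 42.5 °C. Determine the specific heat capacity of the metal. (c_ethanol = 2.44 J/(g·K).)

Conservation of energy gives ΣQ = 0:
395×c×(42.5 − 141) + 629×2.44×(42.5 − 27.5) = 0
-38908 c = -23021
c = -23021/-38908 ≈ 0.5917 J/(g·K)

c ≈ 0.592 J/(g·K)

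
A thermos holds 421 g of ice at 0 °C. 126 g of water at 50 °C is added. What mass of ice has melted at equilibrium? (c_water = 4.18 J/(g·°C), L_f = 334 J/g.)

m_melted ≈ 78.8 g

Water can give up m c ΔT = 126×4.18×50 = 26334 J before reaching 0 °C.
Fully melting the ice requires m_ice L_f = 421×334 = 140614 J.
26334 J < 140614 J, so only part of the ice melts and the system sits at 0 °C.
m_melt = 26334 / L_f = 78.84 g.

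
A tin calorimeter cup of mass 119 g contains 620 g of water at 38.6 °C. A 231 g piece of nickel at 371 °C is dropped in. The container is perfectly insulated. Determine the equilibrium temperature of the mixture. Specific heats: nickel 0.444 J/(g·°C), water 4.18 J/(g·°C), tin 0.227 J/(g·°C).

T_f ≈ 51.1 °C

Heat gained plus heat lost sum to zero:
231*0.444*(T − 371) + 620*4.18*(T − 38.6) + 119*0.227*(T − 38.6) = 0
102.56(T − 371) + 2591.6(T − 38.6) + 27.01(T − 38.6) = 0
2721.2 T = 139130
T = 139130/2721.2 ≈ 51.13 °C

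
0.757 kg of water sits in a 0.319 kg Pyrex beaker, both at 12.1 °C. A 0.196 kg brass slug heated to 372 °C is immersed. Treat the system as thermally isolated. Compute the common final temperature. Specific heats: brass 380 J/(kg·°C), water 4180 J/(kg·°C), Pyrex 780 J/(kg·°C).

T_f ≈ 19.8 °C

T_f = Σ m_i c_i T_i / Σ m_i c_i:
T_f = (74.48*372 + 3164.3*12.1 + 248.82*12.1) / (74.48 + 3164.3 + 248.82)
    = 69005 / 3487.6 ≈ 19.79 °C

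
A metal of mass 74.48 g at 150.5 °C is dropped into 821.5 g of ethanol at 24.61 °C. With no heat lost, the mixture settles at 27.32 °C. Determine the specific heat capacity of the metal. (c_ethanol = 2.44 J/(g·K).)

c ≈ 0.592 J/(g·K)

Heat gained plus heat lost sum to zero:
74.48×c×(27.32 − 150.5) + 821.5×2.44×(27.32 − 24.61) = 0
-9174.4 c = -5432.1
c = -5432.1/-9174.4 ≈ 0.5921 J/(g·K)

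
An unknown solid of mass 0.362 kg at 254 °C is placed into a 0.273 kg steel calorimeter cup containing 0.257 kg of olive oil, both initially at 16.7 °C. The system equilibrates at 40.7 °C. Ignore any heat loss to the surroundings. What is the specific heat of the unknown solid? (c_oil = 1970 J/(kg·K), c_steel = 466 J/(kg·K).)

Heat gained plus heat lost sum to zero:
0.362×c×(40.7 − 254) + 0.257×1970×(40.7 − 16.7) + 0.273×466×(40.7 − 16.7) = 0
-77.21 c = -15204
c = -15204/-77.21 ≈ 196.9 J/(kg·K)

c ≈ 197 J/(kg·K)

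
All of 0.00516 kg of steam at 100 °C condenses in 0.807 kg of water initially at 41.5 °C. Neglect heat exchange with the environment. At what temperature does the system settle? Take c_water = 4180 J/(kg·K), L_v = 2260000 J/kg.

Energy balance with sensible and latent terms:
latent heat released on condensation: 0.00516·2260000 = 11662; condensate cools 100→T: 0.00516·4180·(T − 100) = 21.57(T − 100); water warms: 0.807·4180·(T − 41.5) = 3373.3(T − 41.5)
3394.8 T = 11662 + 2156.9 + 139990 = 153809
T ≈ 45.31 °C, under the boiling point, so the assumption holds.

T_f ≈ 45.3 °C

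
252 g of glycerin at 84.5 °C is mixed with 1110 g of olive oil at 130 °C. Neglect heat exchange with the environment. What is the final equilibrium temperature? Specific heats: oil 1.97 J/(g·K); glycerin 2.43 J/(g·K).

T_f ≈ 120.0 °C

Energy conservation, ΣQ = 0:
1110·1.97·(T − 130) + 252·2.43·(T − 84.5) = 0
(2186.7 + 612.36) T = 2186.7·130 + 612.36·84.5
T = 336015 / 2799.1 = 120 °C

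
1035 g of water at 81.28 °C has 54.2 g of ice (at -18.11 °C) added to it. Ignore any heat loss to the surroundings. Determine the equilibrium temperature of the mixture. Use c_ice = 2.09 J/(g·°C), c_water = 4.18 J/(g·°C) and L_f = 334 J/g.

T_f ≈ 72.8 °C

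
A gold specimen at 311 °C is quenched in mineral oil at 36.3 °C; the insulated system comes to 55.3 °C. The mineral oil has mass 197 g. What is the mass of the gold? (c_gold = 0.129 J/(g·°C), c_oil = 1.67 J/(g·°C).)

m ≈ 190 g

Energy conservation, ΣQ = 0:
m·0.129·(55.3 − 311) + 197·1.67·(55.3 − 36.3) = 0
-32.99 m = -6250.8
m = -6250.8/-32.99 ≈ 189.5 g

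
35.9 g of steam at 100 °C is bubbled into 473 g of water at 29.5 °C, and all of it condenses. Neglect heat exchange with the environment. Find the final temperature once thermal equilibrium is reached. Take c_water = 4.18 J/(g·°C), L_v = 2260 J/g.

T_f ≈ 72.6 °C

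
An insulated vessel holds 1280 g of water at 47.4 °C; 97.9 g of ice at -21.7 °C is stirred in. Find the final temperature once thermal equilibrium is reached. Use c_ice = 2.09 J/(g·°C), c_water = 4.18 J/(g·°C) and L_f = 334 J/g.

T_f ≈ 37.6 °C

Sum of m c ΔT and latent-heat terms is zero:
ice -21.7→0 °C: 97.9×2.09×21.7 = 4440.1
  latent heat to melt: 97.9×334 = 32699
  meltwater 0→T: 97.9×4.18×T = 409.22 T
  water: 5350.4(T − 47.4)
5759.6 T = 253609 − 37139 = 216470
T ≈ 37.58 °C (positive, so assuming full melt was valid).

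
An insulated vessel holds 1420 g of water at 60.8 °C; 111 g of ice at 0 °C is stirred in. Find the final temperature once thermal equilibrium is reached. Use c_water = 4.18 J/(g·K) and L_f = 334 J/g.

Conservation of energy gives ΣQ = 0:
melt ice: 111·334 = 37074; meltwater 0→T: 111·4.18·T = 463.98 T; water cools: 1420·4.18·(T − 60.8) = 5935.6(T − 60.8)
6399.6 T = 360884 − 37074 = 323810
T ≈ 50.60 °C — above 0 °C, consistent with complete melting.

T_f ≈ 50.6 °C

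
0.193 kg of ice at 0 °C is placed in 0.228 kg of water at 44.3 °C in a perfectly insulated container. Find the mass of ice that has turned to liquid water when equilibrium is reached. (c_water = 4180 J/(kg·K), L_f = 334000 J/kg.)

Water can give up m c ΔT = 0.228×4180×44.3 = 42220 J before reaching 0 °C.
Melting all 0.193 kg of ice would need 0.193×334000 = 64462 J.
Since 42220 < 64462 J, not all the ice melts; equilibrium is at 0 °C.
Mass melted = 42220/334000 ≈ 0.1264 kg.

m_melted ≈ 0.126 kg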